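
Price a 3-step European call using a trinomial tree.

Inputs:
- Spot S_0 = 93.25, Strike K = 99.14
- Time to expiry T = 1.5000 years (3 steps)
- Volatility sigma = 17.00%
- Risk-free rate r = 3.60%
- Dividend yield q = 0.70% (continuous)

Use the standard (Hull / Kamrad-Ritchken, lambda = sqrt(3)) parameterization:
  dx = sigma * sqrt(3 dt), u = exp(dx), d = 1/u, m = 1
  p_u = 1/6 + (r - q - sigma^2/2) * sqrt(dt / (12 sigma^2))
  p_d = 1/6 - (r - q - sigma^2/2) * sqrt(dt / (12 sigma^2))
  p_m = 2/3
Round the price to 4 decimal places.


dt = T/N = 0.500000; dx = sigma*sqrt(3*dt) = 0.208207
u = exp(dx) = 1.231468; d = 1/u = 0.812039
p_u = 0.184137, p_m = 0.666667, p_d = 0.149196
Discount per step: exp(-r*dt) = 0.982161
Stock lattice S(k, j) with j the centered position index:
  k=0: S(0,+0) = 93.2500
  k=1: S(1,-1) = 75.7227; S(1,+0) = 93.2500; S(1,+1) = 114.8344
  k=2: S(2,-2) = 61.4898; S(2,-1) = 75.7227; S(2,+0) = 93.2500; S(2,+1) = 114.8344; S(2,+2) = 141.4148
  k=3: S(3,-3) = 49.9321; S(3,-2) = 61.4898; S(3,-1) = 75.7227; S(3,+0) = 93.2500; S(3,+1) = 114.8344; S(3,+2) = 141.4148; S(3,+3) = 174.1477
Terminal payoffs V(N, j) = max(S_T - K, 0):
  V(3,-3) = 0.000000; V(3,-2) = 0.000000; V(3,-1) = 0.000000; V(3,+0) = 0.000000; V(3,+1) = 15.694354; V(3,+2) = 42.274786; V(3,+3) = 75.007727
Backward induction: V(k, j) = exp(-r*dt) * [p_u * V(k+1, j+1) + p_m * V(k+1, j) + p_d * V(k+1, j-1)]
  V(2,-2) = exp(-r*dt) * [p_u*0.000000 + p_m*0.000000 + p_d*0.000000] = 0.000000
  V(2,-1) = exp(-r*dt) * [p_u*0.000000 + p_m*0.000000 + p_d*0.000000] = 0.000000
  V(2,+0) = exp(-r*dt) * [p_u*15.694354 + p_m*0.000000 + p_d*0.000000] = 2.838363
  V(2,+1) = exp(-r*dt) * [p_u*42.274786 + p_m*15.694354 + p_d*0.000000] = 17.921755
  V(2,+2) = exp(-r*dt) * [p_u*75.007727 + p_m*42.274786 + p_d*15.694354] = 43.545529
  V(1,-1) = exp(-r*dt) * [p_u*2.838363 + p_m*0.000000 + p_d*0.000000] = 0.513325
  V(1,+0) = exp(-r*dt) * [p_u*17.921755 + p_m*2.838363 + p_d*0.000000] = 5.099680
  V(1,+1) = exp(-r*dt) * [p_u*43.545529 + p_m*17.921755 + p_d*2.838363] = 20.025934
  V(0,+0) = exp(-r*dt) * [p_u*20.025934 + p_m*5.099680 + p_d*0.513325] = 7.036097

Answer: Price = V(0,0) = 7.0361


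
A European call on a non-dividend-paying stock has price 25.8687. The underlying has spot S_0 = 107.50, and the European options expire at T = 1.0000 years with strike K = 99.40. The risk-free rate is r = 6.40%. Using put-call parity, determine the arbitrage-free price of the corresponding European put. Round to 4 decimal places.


Answer: Put price = 11.6064

Derivation:
Put-call parity: C - P = S_0 * exp(-qT) - K * exp(-rT).
S_0 * exp(-qT) = 107.5000 * 1.00000000 = 107.50000000
K * exp(-rT) = 99.4000 * 0.93800500 = 93.23769695
P = C - S*exp(-qT) + K*exp(-rT)
P = 25.8687 - 107.50000000 + 93.23769695 = 11.6064


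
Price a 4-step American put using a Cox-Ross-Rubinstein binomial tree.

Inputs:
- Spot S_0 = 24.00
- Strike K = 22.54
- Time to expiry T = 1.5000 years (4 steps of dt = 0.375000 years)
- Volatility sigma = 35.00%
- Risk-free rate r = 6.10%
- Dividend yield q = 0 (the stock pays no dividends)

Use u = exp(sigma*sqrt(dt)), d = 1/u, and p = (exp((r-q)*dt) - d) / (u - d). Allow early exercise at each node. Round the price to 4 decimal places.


dt = T/N = 0.375000
u = exp(sigma*sqrt(dt)) = 1.239032; d = 1/u = 0.807082
p = (exp((r-q)*dt) - d) / (u - d) = 0.500189
Discount per step: exp(-r*dt) = 0.977385
Stock lattice S(k, i) with i counting down-moves:
  k=0: S(0,0) = 24.0000
  k=1: S(1,0) = 29.7368; S(1,1) = 19.3700
  k=2: S(2,0) = 36.8448; S(2,1) = 24.0000; S(2,2) = 15.6331
  k=3: S(3,0) = 45.6519; S(3,1) = 29.7368; S(3,2) = 19.3700; S(3,3) = 12.6172
  k=4: S(4,0) = 56.5641; S(4,1) = 36.8448; S(4,2) = 24.0000; S(4,3) = 15.6331; S(4,4) = 10.1831
Terminal payoffs V(N, i) = max(K - S_T, 0):
  V(4,0) = 0.000000; V(4,1) = 0.000000; V(4,2) = 0.000000; V(4,3) = 6.906858; V(4,4) = 12.356870
Backward induction: V(k, i) = exp(-r*dt) * [p * V(k+1, i) + (1-p) * V(k+1, i+1)]; then take max(V_cont, immediate exercise) for American.
  V(3,0) = exp(-r*dt) * [p*0.000000 + (1-p)*0.000000] = 0.000000; exercise = 0.000000; V(3,0) = max -> 0.000000
  V(3,1) = exp(-r*dt) * [p*0.000000 + (1-p)*0.000000] = 0.000000; exercise = 0.000000; V(3,1) = max -> 0.000000
  V(3,2) = exp(-r*dt) * [p*0.000000 + (1-p)*6.906858] = 3.374050; exercise = 3.170039; V(3,2) = max -> 3.374050
  V(3,3) = exp(-r*dt) * [p*6.906858 + (1-p)*12.356870] = 9.413027; exercise = 9.922777; V(3,3) = max -> 9.922777
  V(2,0) = exp(-r*dt) * [p*0.000000 + (1-p)*0.000000] = 0.000000; exercise = 0.000000; V(2,0) = max -> 0.000000
  V(2,1) = exp(-r*dt) * [p*0.000000 + (1-p)*3.374050] = 1.648248; exercise = 0.000000; V(2,1) = max -> 1.648248
  V(2,2) = exp(-r*dt) * [p*3.374050 + (1-p)*9.922777] = 6.496845; exercise = 6.906858; V(2,2) = max -> 6.906858
  V(1,0) = exp(-r*dt) * [p*0.000000 + (1-p)*1.648248] = 0.805181; exercise = 0.000000; V(1,0) = max -> 0.805181
  V(1,1) = exp(-r*dt) * [p*1.648248 + (1-p)*6.906858] = 4.179841; exercise = 3.170039; V(1,1) = max -> 4.179841
  V(0,0) = exp(-r*dt) * [p*0.805181 + (1-p)*4.179841] = 2.435517; exercise = 0.000000; V(0,0) = max -> 2.435517

Answer: Price = V(0,0) = 2.4355


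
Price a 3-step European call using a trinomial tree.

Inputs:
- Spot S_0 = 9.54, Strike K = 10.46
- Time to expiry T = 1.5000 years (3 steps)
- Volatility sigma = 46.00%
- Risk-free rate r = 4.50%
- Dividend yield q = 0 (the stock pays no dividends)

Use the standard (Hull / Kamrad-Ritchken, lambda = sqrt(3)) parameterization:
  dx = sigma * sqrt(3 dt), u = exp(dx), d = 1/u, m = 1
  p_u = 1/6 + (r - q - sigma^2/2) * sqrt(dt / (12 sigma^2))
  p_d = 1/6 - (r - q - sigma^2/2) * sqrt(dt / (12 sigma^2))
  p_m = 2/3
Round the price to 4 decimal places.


dt = T/N = 0.500000; dx = sigma*sqrt(3*dt) = 0.563383
u = exp(dx) = 1.756604; d = 1/u = 0.569280
p_u = 0.139687, p_m = 0.666667, p_d = 0.193647
Discount per step: exp(-r*dt) = 0.977751
Stock lattice S(k, j) with j the centered position index:
  k=0: S(0,+0) = 9.5400
  k=1: S(1,-1) = 5.4309; S(1,+0) = 9.5400; S(1,+1) = 16.7580
  k=2: S(2,-2) = 3.0917; S(2,-1) = 5.4309; S(2,+0) = 9.5400; S(2,+1) = 16.7580; S(2,+2) = 29.4372
  k=3: S(3,-3) = 1.7601; S(3,-2) = 3.0917; S(3,-1) = 5.4309; S(3,+0) = 9.5400; S(3,+1) = 16.7580; S(3,+2) = 29.4372; S(3,+3) = 51.7095
Terminal payoffs V(N, j) = max(S_T - K, 0):
  V(3,-3) = 0.000000; V(3,-2) = 0.000000; V(3,-1) = 0.000000; V(3,+0) = 0.000000; V(3,+1) = 6.298006; V(3,+2) = 18.977188; V(3,+3) = 41.249494
Backward induction: V(k, j) = exp(-r*dt) * [p_u * V(k+1, j+1) + p_m * V(k+1, j) + p_d * V(k+1, j-1)]
  V(2,-2) = exp(-r*dt) * [p_u*0.000000 + p_m*0.000000 + p_d*0.000000] = 0.000000
  V(2,-1) = exp(-r*dt) * [p_u*0.000000 + p_m*0.000000 + p_d*0.000000] = 0.000000
  V(2,+0) = exp(-r*dt) * [p_u*6.298006 + p_m*0.000000 + p_d*0.000000] = 0.860175
  V(2,+1) = exp(-r*dt) * [p_u*18.977188 + p_m*6.298006 + p_d*0.000000] = 6.697139
  V(2,+2) = exp(-r*dt) * [p_u*41.249494 + p_m*18.977188 + p_d*6.298006] = 19.196244
  V(1,-1) = exp(-r*dt) * [p_u*0.860175 + p_m*0.000000 + p_d*0.000000] = 0.117482
  V(1,+0) = exp(-r*dt) * [p_u*6.697139 + p_m*0.860175 + p_d*0.000000] = 1.475379
  V(1,+1) = exp(-r*dt) * [p_u*19.196244 + p_m*6.697139 + p_d*0.860175] = 7.150090
  V(0,+0) = exp(-r*dt) * [p_u*7.150090 + p_m*1.475379 + p_d*0.117482] = 1.960498

Answer: Price = V(0,0) = 1.9605


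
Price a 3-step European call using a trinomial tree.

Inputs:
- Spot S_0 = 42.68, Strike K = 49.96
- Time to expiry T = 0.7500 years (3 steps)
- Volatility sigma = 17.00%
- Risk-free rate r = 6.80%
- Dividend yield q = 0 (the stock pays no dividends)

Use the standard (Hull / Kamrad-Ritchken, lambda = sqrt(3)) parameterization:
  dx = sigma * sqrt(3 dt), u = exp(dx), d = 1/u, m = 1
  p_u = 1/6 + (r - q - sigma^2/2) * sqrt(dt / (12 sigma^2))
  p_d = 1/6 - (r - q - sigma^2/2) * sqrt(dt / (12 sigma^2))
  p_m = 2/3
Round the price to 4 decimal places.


Answer: Price = V(0,0) = 0.7761

Derivation:
dt = T/N = 0.250000; dx = sigma*sqrt(3*dt) = 0.147224
u = exp(dx) = 1.158614; d = 1/u = 0.863100
p_u = 0.212133, p_m = 0.666667, p_d = 0.121200
Discount per step: exp(-r*dt) = 0.983144
Stock lattice S(k, j) with j the centered position index:
  k=0: S(0,+0) = 42.6800
  k=1: S(1,-1) = 36.8371; S(1,+0) = 42.6800; S(1,+1) = 49.4496
  k=2: S(2,-2) = 31.7941; S(2,-1) = 36.8371; S(2,+0) = 42.6800; S(2,+1) = 49.4496; S(2,+2) = 57.2930
  k=3: S(3,-3) = 27.4415; S(3,-2) = 31.7941; S(3,-1) = 36.8371; S(3,+0) = 42.6800; S(3,+1) = 49.4496; S(3,+2) = 57.2930; S(3,+3) = 66.3805
Terminal payoffs V(N, j) = max(S_T - K, 0):
  V(3,-3) = 0.000000; V(3,-2) = 0.000000; V(3,-1) = 0.000000; V(3,+0) = 0.000000; V(3,+1) = 0.000000; V(3,+2) = 7.333035; V(3,+3) = 16.420503
Backward induction: V(k, j) = exp(-r*dt) * [p_u * V(k+1, j+1) + p_m * V(k+1, j) + p_d * V(k+1, j-1)]
  V(2,-2) = exp(-r*dt) * [p_u*0.000000 + p_m*0.000000 + p_d*0.000000] = 0.000000
  V(2,-1) = exp(-r*dt) * [p_u*0.000000 + p_m*0.000000 + p_d*0.000000] = 0.000000
  V(2,+0) = exp(-r*dt) * [p_u*0.000000 + p_m*0.000000 + p_d*0.000000] = 0.000000
  V(2,+1) = exp(-r*dt) * [p_u*7.333035 + p_m*0.000000 + p_d*0.000000] = 1.529357
  V(2,+2) = exp(-r*dt) * [p_u*16.420503 + p_m*7.333035 + p_d*0.000000] = 8.230899
  V(1,-1) = exp(-r*dt) * [p_u*0.000000 + p_m*0.000000 + p_d*0.000000] = 0.000000
  V(1,+0) = exp(-r*dt) * [p_u*1.529357 + p_m*0.000000 + p_d*0.000000] = 0.318959
  V(1,+1) = exp(-r*dt) * [p_u*8.230899 + p_m*1.529357 + p_d*0.000000] = 2.718999
  V(0,+0) = exp(-r*dt) * [p_u*2.718999 + p_m*0.318959 + p_d*0.000000] = 0.776122


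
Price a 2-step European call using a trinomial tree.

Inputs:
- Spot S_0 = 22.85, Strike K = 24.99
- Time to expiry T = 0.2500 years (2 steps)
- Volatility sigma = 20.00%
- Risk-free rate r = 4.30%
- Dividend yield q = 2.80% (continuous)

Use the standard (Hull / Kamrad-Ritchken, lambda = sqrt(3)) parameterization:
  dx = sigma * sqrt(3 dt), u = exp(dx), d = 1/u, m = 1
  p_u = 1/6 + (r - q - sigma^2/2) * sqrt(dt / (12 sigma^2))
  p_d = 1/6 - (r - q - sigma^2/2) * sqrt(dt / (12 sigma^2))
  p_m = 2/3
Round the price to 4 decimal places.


dt = T/N = 0.125000; dx = sigma*sqrt(3*dt) = 0.122474
u = exp(dx) = 1.130290; d = 1/u = 0.884728
p_u = 0.164115, p_m = 0.666667, p_d = 0.169218
Discount per step: exp(-r*dt) = 0.994639
Stock lattice S(k, j) with j the centered position index:
  k=0: S(0,+0) = 22.8500
  k=1: S(1,-1) = 20.2160; S(1,+0) = 22.8500; S(1,+1) = 25.8271
  k=2: S(2,-2) = 17.8857; S(2,-1) = 20.2160; S(2,+0) = 22.8500; S(2,+1) = 25.8271; S(2,+2) = 29.1922
Terminal payoffs V(N, j) = max(S_T - K, 0):
  V(2,-2) = 0.000000; V(2,-1) = 0.000000; V(2,+0) = 0.000000; V(2,+1) = 0.837133; V(2,+2) = 4.202157
Backward induction: V(k, j) = exp(-r*dt) * [p_u * V(k+1, j+1) + p_m * V(k+1, j) + p_d * V(k+1, j-1)]
  V(1,-1) = exp(-r*dt) * [p_u*0.000000 + p_m*0.000000 + p_d*0.000000] = 0.000000
  V(1,+0) = exp(-r*dt) * [p_u*0.837133 + p_m*0.000000 + p_d*0.000000] = 0.136650
  V(1,+1) = exp(-r*dt) * [p_u*4.202157 + p_m*0.837133 + p_d*0.000000] = 1.241038
  V(0,+0) = exp(-r*dt) * [p_u*1.241038 + p_m*0.136650 + p_d*0.000000] = 0.293193

Answer: Price = V(0,0) = 0.2932


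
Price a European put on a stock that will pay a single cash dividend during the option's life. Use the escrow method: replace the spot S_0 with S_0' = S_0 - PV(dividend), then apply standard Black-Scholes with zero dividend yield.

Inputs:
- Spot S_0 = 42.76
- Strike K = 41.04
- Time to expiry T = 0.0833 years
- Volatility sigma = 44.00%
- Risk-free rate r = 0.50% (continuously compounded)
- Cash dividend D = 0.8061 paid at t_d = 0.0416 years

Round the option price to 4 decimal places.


Answer: Price = 1.6676

Derivation:
PV(D) = D * exp(-r * t_d) = 0.8061 * 0.99979202 = 0.80593235
S_0' = S_0 - PV(D) = 42.7600 - 0.80593235 = 41.95406765
d1 = (ln(S_0'/K) + (r + sigma^2/2)*T) / (sigma*sqrt(T)) = 0.24023730
d2 = d1 - sigma*sqrt(T) = 0.11324564
exp(-rT) = 0.99958359
N(-d1) = 0.40507315; N(-d2) = 0.45491790
P = K * exp(-rT) * N(-d2) - S_0' * N(-d1) = 41.0400 * 0.99958359 * 0.45491790 - 41.95406765 * 0.40507315 = 1.6676


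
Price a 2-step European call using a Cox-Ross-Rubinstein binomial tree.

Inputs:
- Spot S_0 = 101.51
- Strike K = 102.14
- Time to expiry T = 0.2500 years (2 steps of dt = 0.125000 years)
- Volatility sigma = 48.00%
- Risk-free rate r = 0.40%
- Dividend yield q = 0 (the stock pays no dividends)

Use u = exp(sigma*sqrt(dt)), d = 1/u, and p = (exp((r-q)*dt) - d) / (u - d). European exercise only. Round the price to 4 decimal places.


Answer: Price = V(0,0) = 8.5066

Derivation:
dt = T/N = 0.125000
u = exp(sigma*sqrt(dt)) = 1.184956; d = 1/u = 0.843913
p = (exp((r-q)*dt) - d) / (u - d) = 0.459142
Discount per step: exp(-r*dt) = 0.999500
Stock lattice S(k, i) with i counting down-moves:
  k=0: S(0,0) = 101.5100
  k=1: S(1,0) = 120.2849; S(1,1) = 85.6656
  k=2: S(2,0) = 142.5323; S(2,1) = 101.5100; S(2,2) = 72.2944
Terminal payoffs V(N, i) = max(S_T - K, 0):
  V(2,0) = 40.392290; V(2,1) = 0.000000; V(2,2) = 0.000000
Backward induction: V(k, i) = exp(-r*dt) * [p * V(k+1, i) + (1-p) * V(k+1, i+1)].
  V(1,0) = exp(-r*dt) * [p*40.392290 + (1-p)*0.000000] = 18.536509
  V(1,1) = exp(-r*dt) * [p*0.000000 + (1-p)*0.000000] = 0.000000
  V(0,0) = exp(-r*dt) * [p*18.536509 + (1-p)*0.000000] = 8.506628


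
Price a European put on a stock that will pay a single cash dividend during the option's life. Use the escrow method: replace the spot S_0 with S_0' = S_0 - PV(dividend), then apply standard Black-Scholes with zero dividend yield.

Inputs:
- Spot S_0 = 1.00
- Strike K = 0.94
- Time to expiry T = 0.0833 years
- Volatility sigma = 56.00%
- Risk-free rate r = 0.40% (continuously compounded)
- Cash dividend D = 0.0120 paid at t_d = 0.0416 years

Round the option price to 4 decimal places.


PV(D) = D * exp(-r * t_d) = 0.0120 * 0.99983361 = 0.01199800
S_0' = S_0 - PV(D) = 1.0000 - 0.01199800 = 0.98800200
d1 = (ln(S_0'/K) + (r + sigma^2/2)*T) / (sigma*sqrt(T)) = 0.39102363
d2 = d1 - sigma*sqrt(T) = 0.22939789
exp(-rT) = 0.99966686
N(-d1) = 0.34788989; N(-d2) = 0.40927984
P = K * exp(-rT) * N(-d2) - S_0' * N(-d1) = 0.9400 * 0.99966686 * 0.40927984 - 0.98800200 * 0.34788989 = 0.0409

Answer: Price = 0.0409


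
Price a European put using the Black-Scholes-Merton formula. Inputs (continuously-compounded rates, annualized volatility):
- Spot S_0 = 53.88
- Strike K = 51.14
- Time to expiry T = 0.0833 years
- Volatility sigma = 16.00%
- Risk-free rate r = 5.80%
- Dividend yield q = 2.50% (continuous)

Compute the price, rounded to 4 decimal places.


Answer: Price = 0.1384

Derivation:
d1 = (ln(S/K) + (r - q + 0.5*sigma^2) * T) / (sigma * sqrt(T)) = 1.21284101
d2 = d1 - sigma * sqrt(T) = 1.16666222
exp(-rT) = 0.99518025; exp(-qT) = 0.99791967
P = K * exp(-rT) * N(-d2) - S_0 * exp(-qT) * N(-d1)
N(-d1) = 0.11259531; N(-d2) = 0.12167340
P = 51.1400 * 0.99518025 * 0.12167340 - 53.8800 * 0.99791967 * 0.11259531 = 0.1384


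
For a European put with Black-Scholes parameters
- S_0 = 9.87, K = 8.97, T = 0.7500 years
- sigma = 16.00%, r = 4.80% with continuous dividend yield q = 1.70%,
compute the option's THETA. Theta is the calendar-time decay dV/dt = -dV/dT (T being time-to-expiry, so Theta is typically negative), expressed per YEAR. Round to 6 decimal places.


d1 = 0.9271103424; d2 = 0.7885462778
phi(d1) = 0.2595761095; exp(-qT) = 0.9873309369; exp(-rT) = 0.9646402935
Theta = -S*exp(-qT)*phi(d1)*sigma/(2*sqrt(T)) + r*K*exp(-rT)*N(-d2) - q*S*exp(-qT)*N(-d1)
N(-d1) = 0.1769346234; N(-d2) = 0.2151886203; sqrt(T) = 0.8660254038
Term 1 = -9.8700 * 0.9873309369 * 0.2595761095 * 0.1600 / (2 * 0.8660254038) = -0.2336705454
Term 2 = 0.0480 * 8.9700 * 0.9646402935 * 0.2151886203 = 0.0893754785
Term 3 = -0.0170 * 9.8700 * 0.9873309369 * 0.1769346234 = -0.0293117431
Theta = -0.2336705454 + (0.0893754785) + (-0.0293117431) = -0.173607

Answer: Theta = -0.173607


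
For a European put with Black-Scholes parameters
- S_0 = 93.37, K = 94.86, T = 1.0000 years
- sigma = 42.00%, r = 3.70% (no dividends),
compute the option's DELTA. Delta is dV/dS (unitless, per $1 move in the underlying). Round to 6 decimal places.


Answer: Delta = -0.397278

Derivation:
d1 = 0.2603999382; d2 = -0.1596000618
phi(d1) = 0.3856432356; exp(-qT) = 1.0000000000; exp(-rT) = 0.9636761353
N(-d1) = 0.3972776453
Delta = -exp(-qT) * N(-d1) = -1.0000000000 * 0.3972776453 = -0.397278


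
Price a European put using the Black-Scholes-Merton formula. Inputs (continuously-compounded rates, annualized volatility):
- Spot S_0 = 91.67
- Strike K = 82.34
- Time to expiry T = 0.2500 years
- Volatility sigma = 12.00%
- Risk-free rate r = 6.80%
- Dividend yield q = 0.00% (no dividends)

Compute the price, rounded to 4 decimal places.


Answer: Price = 0.0361

Derivation:
d1 = (ln(S/K) + (r - q + 0.5*sigma^2) * T) / (sigma * sqrt(T)) = 2.10230259
d2 = d1 - sigma * sqrt(T) = 2.04230259
exp(-rT) = 0.98314368; exp(-qT) = 1.00000000
P = K * exp(-rT) * N(-d2) - S_0 * exp(-qT) * N(-d1)
N(-d1) = 0.01776339; N(-d2) = 0.02056076
P = 82.3400 * 0.98314368 * 0.02056076 - 91.6700 * 1.00000000 * 0.01776339 = 0.0361


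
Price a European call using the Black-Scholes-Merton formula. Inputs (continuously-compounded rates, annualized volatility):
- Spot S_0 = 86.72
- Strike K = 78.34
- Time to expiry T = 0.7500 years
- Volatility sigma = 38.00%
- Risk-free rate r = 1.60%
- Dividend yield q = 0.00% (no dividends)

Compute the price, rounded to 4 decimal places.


Answer: Price = 16.0092

Derivation:
d1 = (ln(S/K) + (r - q + 0.5*sigma^2) * T) / (sigma * sqrt(T)) = 0.50981916
d2 = d1 - sigma * sqrt(T) = 0.18072950
exp(-rT) = 0.98807171; exp(-qT) = 1.00000000
C = S_0 * exp(-qT) * N(d1) - K * exp(-rT) * N(d2)
N(d1) = 0.69491092; N(d2) = 0.57171005
C = 86.7200 * 1.00000000 * 0.69491092 - 78.3400 * 0.98807171 * 0.57171005 = 16.0092


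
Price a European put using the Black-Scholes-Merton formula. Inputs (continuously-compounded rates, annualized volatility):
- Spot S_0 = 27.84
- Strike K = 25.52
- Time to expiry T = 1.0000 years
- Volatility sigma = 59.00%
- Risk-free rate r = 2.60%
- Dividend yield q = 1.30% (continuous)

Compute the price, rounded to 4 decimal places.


Answer: Price = 4.8490

Derivation:
d1 = (ln(S/K) + (r - q + 0.5*sigma^2) * T) / (sigma * sqrt(T)) = 0.46451081
d2 = d1 - sigma * sqrt(T) = -0.12548919
exp(-rT) = 0.97433509; exp(-qT) = 0.98708414
P = K * exp(-rT) * N(-d2) - S_0 * exp(-qT) * N(-d1)
N(-d1) = 0.32114091; N(-d2) = 0.54993186
P = 25.5200 * 0.97433509 * 0.54993186 - 27.8400 * 0.98708414 * 0.32114091 = 4.8490


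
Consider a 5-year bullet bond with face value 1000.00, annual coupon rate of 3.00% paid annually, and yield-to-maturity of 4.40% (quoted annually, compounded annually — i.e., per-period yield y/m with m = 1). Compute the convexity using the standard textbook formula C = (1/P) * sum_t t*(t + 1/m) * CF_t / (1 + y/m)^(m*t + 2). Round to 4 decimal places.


Answer: Convexity = 25.3811

Derivation:
Coupon per period c = face * coupon_rate / m = 30.000000
Periods per year m = 1; per-period yield y/m = 0.044000
Number of cashflows N = 5
Cashflows (t years, CF_t, discount factor 1/(1+y/m)^(m*t), PV):
  t = 1.0000: CF_t = 30.000000, DF = 0.957854, PV = 28.735632
  t = 2.0000: CF_t = 30.000000, DF = 0.917485, PV = 27.524552
  t = 3.0000: CF_t = 30.000000, DF = 0.878817, PV = 26.364513
  t = 4.0000: CF_t = 30.000000, DF = 0.841779, PV = 25.253365
  t = 5.0000: CF_t = 1030.000000, DF = 0.806302, PV = 830.490619
Price P = sum_t PV_t = 938.368682
Convexity numerator sum_t t*(t + 1/m) * CF_t / (1+y/m)^(m*t + 2):
  t = 1.0000: term = 52.729027
  t = 2.0000: term = 151.520191
  t = 3.0000: term = 290.268566
  t = 4.0000: term = 463.391708
  t = 5.0000: term = 22858.882158
Convexity = (1/P) * sum = 23816.791650 / 938.368682 = 25.381060


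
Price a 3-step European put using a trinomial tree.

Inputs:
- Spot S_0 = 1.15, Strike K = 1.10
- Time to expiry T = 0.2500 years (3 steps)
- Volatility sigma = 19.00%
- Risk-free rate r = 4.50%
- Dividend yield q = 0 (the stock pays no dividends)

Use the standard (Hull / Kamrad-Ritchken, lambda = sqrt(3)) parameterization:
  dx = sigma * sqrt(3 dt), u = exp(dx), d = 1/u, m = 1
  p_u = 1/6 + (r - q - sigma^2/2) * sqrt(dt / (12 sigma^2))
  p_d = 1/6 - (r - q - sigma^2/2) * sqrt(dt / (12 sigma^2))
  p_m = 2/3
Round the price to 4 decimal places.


dt = T/N = 0.083333; dx = sigma*sqrt(3*dt) = 0.095000
u = exp(dx) = 1.099659; d = 1/u = 0.909373
p_u = 0.178487, p_m = 0.666667, p_d = 0.154846
Discount per step: exp(-r*dt) = 0.996257
Stock lattice S(k, j) with j the centered position index:
  k=0: S(0,+0) = 1.1500
  k=1: S(1,-1) = 1.0458; S(1,+0) = 1.1500; S(1,+1) = 1.2646
  k=2: S(2,-2) = 0.9510; S(2,-1) = 1.0458; S(2,+0) = 1.1500; S(2,+1) = 1.2646; S(2,+2) = 1.3906
  k=3: S(3,-3) = 0.8648; S(3,-2) = 0.9510; S(3,-1) = 1.0458; S(3,+0) = 1.1500; S(3,+1) = 1.2646; S(3,+2) = 1.3906; S(3,+3) = 1.5292
Terminal payoffs V(N, j) = max(K - S_T, 0):
  V(3,-3) = 0.235184; V(3,-2) = 0.148997; V(3,-1) = 0.054221; V(3,+0) = 0.000000; V(3,+1) = 0.000000; V(3,+2) = 0.000000; V(3,+3) = 0.000000
Backward induction: V(k, j) = exp(-r*dt) * [p_u * V(k+1, j+1) + p_m * V(k+1, j) + p_d * V(k+1, j-1)]
  V(2,-2) = exp(-r*dt) * [p_u*0.054221 + p_m*0.148997 + p_d*0.235184] = 0.144882
  V(2,-1) = exp(-r*dt) * [p_u*0.000000 + p_m*0.054221 + p_d*0.148997] = 0.058997
  V(2,+0) = exp(-r*dt) * [p_u*0.000000 + p_m*0.000000 + p_d*0.054221] = 0.008365
  V(2,+1) = exp(-r*dt) * [p_u*0.000000 + p_m*0.000000 + p_d*0.000000] = 0.000000
  V(2,+2) = exp(-r*dt) * [p_u*0.000000 + p_m*0.000000 + p_d*0.000000] = 0.000000
  V(1,-1) = exp(-r*dt) * [p_u*0.008365 + p_m*0.058997 + p_d*0.144882] = 0.063022
  V(1,+0) = exp(-r*dt) * [p_u*0.000000 + p_m*0.008365 + p_d*0.058997] = 0.014657
  V(1,+1) = exp(-r*dt) * [p_u*0.000000 + p_m*0.000000 + p_d*0.008365] = 0.001290
  V(0,+0) = exp(-r*dt) * [p_u*0.001290 + p_m*0.014657 + p_d*0.063022] = 0.019686

Answer: Price = V(0,0) = 0.0197


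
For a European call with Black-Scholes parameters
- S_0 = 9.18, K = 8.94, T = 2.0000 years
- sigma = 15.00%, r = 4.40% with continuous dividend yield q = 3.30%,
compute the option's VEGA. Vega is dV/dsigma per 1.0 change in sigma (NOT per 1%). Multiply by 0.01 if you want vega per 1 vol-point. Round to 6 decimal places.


Answer: Vega = 4.584424

Derivation:
d1 = 0.3346576846; d2 = 0.1225256502
phi(d1) = 0.3772163377; exp(-qT) = 0.9361308643; exp(-rT) = 0.9157608767
Vega = S * exp(-qT) * phi(d1) * sqrt(T) = 9.1800 * 0.9361308643 * 0.3772163377 * 1.4142135624 = 4.584424


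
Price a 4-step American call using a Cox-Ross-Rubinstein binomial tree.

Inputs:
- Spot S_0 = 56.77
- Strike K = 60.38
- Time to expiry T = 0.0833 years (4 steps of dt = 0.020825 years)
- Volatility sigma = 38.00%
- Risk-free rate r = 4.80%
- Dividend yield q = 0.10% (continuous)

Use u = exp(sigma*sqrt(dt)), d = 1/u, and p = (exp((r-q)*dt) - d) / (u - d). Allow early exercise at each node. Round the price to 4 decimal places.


Answer: Price = V(0,0) = 1.3433

Derivation:
dt = T/N = 0.020825
u = exp(sigma*sqrt(dt)) = 1.056369; d = 1/u = 0.946639
p = (exp((r-q)*dt) - d) / (u - d) = 0.495218
Discount per step: exp(-r*dt) = 0.999001
Stock lattice S(k, i) with i counting down-moves:
  k=0: S(0,0) = 56.7700
  k=1: S(1,0) = 59.9701; S(1,1) = 53.7407
  k=2: S(2,0) = 63.3505; S(2,1) = 56.7700; S(2,2) = 50.8731
  k=3: S(3,0) = 66.9215; S(3,1) = 59.9701; S(3,2) = 53.7407; S(3,3) = 48.1584
  k=4: S(4,0) = 70.6938; S(4,1) = 63.3505; S(4,2) = 56.7700; S(4,3) = 50.8731; S(4,4) = 45.5887
Terminal payoffs V(N, i) = max(S_T - K, 0):
  V(4,0) = 10.313755; V(4,1) = 2.970489; V(4,2) = 0.000000; V(4,3) = 0.000000; V(4,4) = 0.000000
Backward induction: V(k, i) = exp(-r*dt) * [p * V(k+1, i) + (1-p) * V(k+1, i+1)]; then take max(V_cont, immediate exercise) for American.
  V(3,0) = exp(-r*dt) * [p*10.313755 + (1-p)*2.970489] = 6.600408; exercise = 6.541476; V(3,0) = max -> 6.600408
  V(3,1) = exp(-r*dt) * [p*2.970489 + (1-p)*0.000000] = 1.469571; exercise = 0.000000; V(3,1) = max -> 1.469571
  V(3,2) = exp(-r*dt) * [p*0.000000 + (1-p)*0.000000] = 0.000000; exercise = 0.000000; V(3,2) = max -> 0.000000
  V(3,3) = exp(-r*dt) * [p*0.000000 + (1-p)*0.000000] = 0.000000; exercise = 0.000000; V(3,3) = max -> 0.000000
  V(2,0) = exp(-r*dt) * [p*6.600408 + (1-p)*1.469571] = 4.006449; exercise = 2.970489; V(2,0) = max -> 4.006449
  V(2,1) = exp(-r*dt) * [p*1.469571 + (1-p)*0.000000] = 0.727031; exercise = 0.000000; V(2,1) = max -> 0.727031
  V(2,2) = exp(-r*dt) * [p*0.000000 + (1-p)*0.000000] = 0.000000; exercise = 0.000000; V(2,2) = max -> 0.000000
  V(1,0) = exp(-r*dt) * [p*4.006449 + (1-p)*0.727031] = 2.348710; exercise = 0.000000; V(1,0) = max -> 2.348710
  V(1,1) = exp(-r*dt) * [p*0.727031 + (1-p)*0.000000] = 0.359680; exercise = 0.000000; V(1,1) = max -> 0.359680
  V(0,0) = exp(-r*dt) * [p*2.348710 + (1-p)*0.359680] = 1.343341; exercise = 0.000000; V(0,0) = max -> 1.343341


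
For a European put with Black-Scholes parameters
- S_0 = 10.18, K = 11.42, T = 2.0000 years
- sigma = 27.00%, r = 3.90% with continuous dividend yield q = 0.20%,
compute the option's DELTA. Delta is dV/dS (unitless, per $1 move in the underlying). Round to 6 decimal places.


Answer: Delta = -0.464786

Derivation:
d1 = 0.0836973669; d2 = -0.2981402949
phi(d1) = 0.3975473797; exp(-qT) = 0.9960079893; exp(-rT) = 0.9249644265
N(-d1) = 0.4666485253
Delta = -exp(-qT) * N(-d1) = -0.9960079893 * 0.4666485253 = -0.464786


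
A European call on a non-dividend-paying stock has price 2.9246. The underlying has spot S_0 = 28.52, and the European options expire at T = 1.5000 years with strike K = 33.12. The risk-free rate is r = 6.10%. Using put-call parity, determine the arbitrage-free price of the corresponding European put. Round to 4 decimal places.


Put-call parity: C - P = S_0 * exp(-qT) - K * exp(-rT).
S_0 * exp(-qT) = 28.5200 * 1.00000000 = 28.52000000
K * exp(-rT) = 33.1200 * 0.91256132 = 30.22403079
P = C - S*exp(-qT) + K*exp(-rT)
P = 2.9246 - 28.52000000 + 30.22403079 = 4.6286

Answer: Put price = 4.6286


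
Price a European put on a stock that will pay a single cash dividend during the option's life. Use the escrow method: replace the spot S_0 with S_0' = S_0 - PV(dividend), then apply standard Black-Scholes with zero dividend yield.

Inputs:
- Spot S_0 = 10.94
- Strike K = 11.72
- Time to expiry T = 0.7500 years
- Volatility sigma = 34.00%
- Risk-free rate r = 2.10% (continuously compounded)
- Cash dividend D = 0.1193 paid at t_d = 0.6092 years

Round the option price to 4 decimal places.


PV(D) = D * exp(-r * t_d) = 0.1193 * 0.98728829 = 0.11778349
S_0' = S_0 - PV(D) = 10.9400 - 0.11778349 = 10.82221651
d1 = (ln(S_0'/K) + (r + sigma^2/2)*T) / (sigma*sqrt(T)) = -0.06994659
d2 = d1 - sigma*sqrt(T) = -0.36439523
exp(-rT) = 0.98437338
N(-d1) = 0.52788192; N(-d2) = 0.64221855
P = K * exp(-rT) * N(-d2) - S_0' * N(-d1) = 11.7200 * 0.98437338 * 0.64221855 - 10.82221651 * 0.52788192 = 1.6963

Answer: Price = 1.6963


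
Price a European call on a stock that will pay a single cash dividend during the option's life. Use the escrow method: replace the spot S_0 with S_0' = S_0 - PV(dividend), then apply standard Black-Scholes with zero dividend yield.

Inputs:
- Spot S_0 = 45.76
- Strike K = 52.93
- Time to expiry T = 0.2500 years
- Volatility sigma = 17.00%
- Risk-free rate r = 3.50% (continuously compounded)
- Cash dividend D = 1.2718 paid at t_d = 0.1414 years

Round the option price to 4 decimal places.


PV(D) = D * exp(-r * t_d) = 1.2718 * 0.99506323 = 1.26552141
S_0' = S_0 - PV(D) = 45.7600 - 1.26552141 = 44.49447859
d1 = (ln(S_0'/K) + (r + sigma^2/2)*T) / (sigma*sqrt(T)) = -1.89697272
d2 = d1 - sigma*sqrt(T) = -1.98197272
exp(-rT) = 0.99128817
N(d1) = 0.02891577; N(d2) = 0.02374115
C = S_0' * N(d1) - K * exp(-rT) * N(d2) = 44.49447859 * 0.02891577 - 52.9300 * 0.99128817 * 0.02374115 = 0.0409

Answer: Price = 0.0409


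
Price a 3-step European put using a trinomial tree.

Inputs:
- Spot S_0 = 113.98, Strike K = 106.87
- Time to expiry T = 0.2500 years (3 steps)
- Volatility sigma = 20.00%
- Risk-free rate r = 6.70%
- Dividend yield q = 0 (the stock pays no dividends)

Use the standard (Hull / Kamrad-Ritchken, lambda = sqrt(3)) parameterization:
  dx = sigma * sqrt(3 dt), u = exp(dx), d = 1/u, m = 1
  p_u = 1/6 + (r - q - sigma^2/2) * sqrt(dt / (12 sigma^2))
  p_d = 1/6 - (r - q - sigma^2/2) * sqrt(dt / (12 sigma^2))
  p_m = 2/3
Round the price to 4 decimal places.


Answer: Price = V(0,0) = 1.4118

Derivation:
dt = T/N = 0.083333; dx = sigma*sqrt(3*dt) = 0.100000
u = exp(dx) = 1.105171; d = 1/u = 0.904837
p_u = 0.186250, p_m = 0.666667, p_d = 0.147083
Discount per step: exp(-r*dt) = 0.994432
Stock lattice S(k, j) with j the centered position index:
  k=0: S(0,+0) = 113.9800
  k=1: S(1,-1) = 103.1334; S(1,+0) = 113.9800; S(1,+1) = 125.9674
  k=2: S(2,-2) = 93.3189; S(2,-1) = 103.1334; S(2,+0) = 113.9800; S(2,+1) = 125.9674; S(2,+2) = 139.2155
  k=3: S(3,-3) = 84.4385; S(3,-2) = 93.3189; S(3,-1) = 103.1334; S(3,+0) = 113.9800; S(3,+1) = 125.9674; S(3,+2) = 139.2155; S(3,+3) = 153.8569
Terminal payoffs V(N, j) = max(K - S_T, 0):
  V(3,-3) = 22.431539; V(3,-2) = 13.551069; V(3,-1) = 3.736631; V(3,+0) = 0.000000; V(3,+1) = 0.000000; V(3,+2) = 0.000000; V(3,+3) = 0.000000
Backward induction: V(k, j) = exp(-r*dt) * [p_u * V(k+1, j+1) + p_m * V(k+1, j) + p_d * V(k+1, j-1)]
  V(2,-2) = exp(-r*dt) * [p_u*3.736631 + p_m*13.551069 + p_d*22.431539] = 12.956755
  V(2,-1) = exp(-r*dt) * [p_u*0.000000 + p_m*3.736631 + p_d*13.551069] = 4.459257
  V(2,+0) = exp(-r*dt) * [p_u*0.000000 + p_m*0.000000 + p_d*3.736631] = 0.546536
  V(2,+1) = exp(-r*dt) * [p_u*0.000000 + p_m*0.000000 + p_d*0.000000] = 0.000000
  V(2,+2) = exp(-r*dt) * [p_u*0.000000 + p_m*0.000000 + p_d*0.000000] = 0.000000
  V(1,-1) = exp(-r*dt) * [p_u*0.546536 + p_m*4.459257 + p_d*12.956755] = 4.952623
  V(1,+0) = exp(-r*dt) * [p_u*0.000000 + p_m*0.546536 + p_d*4.459257] = 1.014559
  V(1,+1) = exp(-r*dt) * [p_u*0.000000 + p_m*0.000000 + p_d*0.546536] = 0.079939
  V(0,+0) = exp(-r*dt) * [p_u*0.079939 + p_m*1.014559 + p_d*4.952623] = 1.411805


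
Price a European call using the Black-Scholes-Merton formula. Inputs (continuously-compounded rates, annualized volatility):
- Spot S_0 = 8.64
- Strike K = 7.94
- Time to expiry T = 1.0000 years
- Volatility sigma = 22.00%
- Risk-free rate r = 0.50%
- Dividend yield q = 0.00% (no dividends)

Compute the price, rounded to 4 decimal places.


d1 = (ln(S/K) + (r - q + 0.5*sigma^2) * T) / (sigma * sqrt(T)) = 0.51676958
d2 = d1 - sigma * sqrt(T) = 0.29676958
exp(-rT) = 0.99501248; exp(-qT) = 1.00000000
C = S_0 * exp(-qT) * N(d1) - K * exp(-rT) * N(d2)
N(d1) = 0.69734149; N(d2) = 0.61667878
C = 8.6400 * 1.00000000 * 0.69734149 - 7.9400 * 0.99501248 * 0.61667878 = 1.1530

Answer: Price = 1.1530


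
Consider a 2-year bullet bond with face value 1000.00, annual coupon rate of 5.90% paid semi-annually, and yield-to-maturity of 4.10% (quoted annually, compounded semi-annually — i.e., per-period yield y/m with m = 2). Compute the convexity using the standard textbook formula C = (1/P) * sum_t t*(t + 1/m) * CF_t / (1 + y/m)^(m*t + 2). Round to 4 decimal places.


Coupon per period c = face * coupon_rate / m = 29.500000
Periods per year m = 2; per-period yield y/m = 0.020500
Number of cashflows N = 4
Cashflows (t years, CF_t, discount factor 1/(1+y/m)^(m*t), PV):
  t = 0.5000: CF_t = 29.500000, DF = 0.979912, PV = 28.907398
  t = 1.0000: CF_t = 29.500000, DF = 0.960227, PV = 28.326701
  t = 1.5000: CF_t = 29.500000, DF = 0.940938, PV = 27.757669
  t = 2.0000: CF_t = 1029.500000, DF = 0.922036, PV = 949.236250
Price P = sum_t PV_t = 1034.228018
Convexity numerator sum_t t*(t + 1/m) * CF_t / (1+y/m)^(m*t + 2):
  t = 0.5000: term = 13.878834
  t = 1.0000: term = 40.800101
  t = 1.5000: term = 79.961002
  t = 2.0000: term = 4557.412099
Convexity = (1/P) * sum = 4692.052036 / 1034.228018 = 4.536767

Answer: Convexity = 4.5368


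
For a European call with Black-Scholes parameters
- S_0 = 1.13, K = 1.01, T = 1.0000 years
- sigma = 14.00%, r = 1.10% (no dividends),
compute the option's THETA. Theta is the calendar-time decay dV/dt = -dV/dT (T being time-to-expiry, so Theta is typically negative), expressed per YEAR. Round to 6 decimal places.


Answer: Theta = -0.028781

Derivation:
d1 = 0.9504807277; d2 = 0.8104807277
phi(d1) = 0.2539430271; exp(-qT) = 1.0000000000; exp(-rT) = 0.9890602788
Theta = -S*exp(-qT)*phi(d1)*sigma/(2*sqrt(T)) - r*K*exp(-rT)*N(d2) + q*S*exp(-qT)*N(d1)
N(d1) = 0.8290659790; N(d2) = 0.7911680314; sqrt(T) = 1.0000000000
Term 1 = -1.1300 * 1.0000000000 * 0.2539430271 * 0.1400 / (2 * 1.0000000000) = -0.0200868934
Term 2 = -0.0110 * 1.0100 * 0.9890602788 * 0.7911680314 = -0.0086937180
Term 3 = 0 (no dividend yield, q = 0)
Theta = -0.0200868934 + (-0.0086937180) + (0.0000000000) = -0.028781


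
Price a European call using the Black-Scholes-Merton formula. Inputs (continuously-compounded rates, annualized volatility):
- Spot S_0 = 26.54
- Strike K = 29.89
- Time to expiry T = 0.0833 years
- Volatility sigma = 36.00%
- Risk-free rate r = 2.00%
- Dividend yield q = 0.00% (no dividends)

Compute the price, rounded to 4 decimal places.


d1 = (ln(S/K) + (r - q + 0.5*sigma^2) * T) / (sigma * sqrt(T)) = -1.07607963
d2 = d1 - sigma * sqrt(T) = -1.17998189
exp(-rT) = 0.99833539; exp(-qT) = 1.00000000
C = S_0 * exp(-qT) * N(d1) - K * exp(-rT) * N(d2)
N(d1) = 0.14094582; N(d2) = 0.11900371
C = 26.5400 * 1.00000000 * 0.14094582 - 29.8900 * 0.99833539 * 0.11900371 = 0.1896

Answer: Price = 0.1896


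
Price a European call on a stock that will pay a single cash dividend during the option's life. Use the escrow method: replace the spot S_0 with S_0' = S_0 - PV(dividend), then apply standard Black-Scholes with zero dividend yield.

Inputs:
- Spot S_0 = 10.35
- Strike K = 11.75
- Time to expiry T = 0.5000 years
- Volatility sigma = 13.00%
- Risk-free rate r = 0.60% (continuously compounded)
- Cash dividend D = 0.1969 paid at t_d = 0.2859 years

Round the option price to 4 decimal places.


Answer: Price = 0.0258

Derivation:
PV(D) = D * exp(-r * t_d) = 0.1969 * 0.99828607 = 0.19656253
S_0' = S_0 - PV(D) = 10.3500 - 0.19656253 = 10.15343747
d1 = (ln(S_0'/K) + (r + sigma^2/2)*T) / (sigma*sqrt(T)) = -1.51011819
d2 = d1 - sigma*sqrt(T) = -1.60204207
exp(-rT) = 0.99700450
N(d1) = 0.06550664; N(d2) = 0.05457315
C = S_0' * N(d1) - K * exp(-rT) * N(d2) = 10.15343747 * 0.06550664 - 11.7500 * 0.99700450 * 0.05457315 = 0.0258


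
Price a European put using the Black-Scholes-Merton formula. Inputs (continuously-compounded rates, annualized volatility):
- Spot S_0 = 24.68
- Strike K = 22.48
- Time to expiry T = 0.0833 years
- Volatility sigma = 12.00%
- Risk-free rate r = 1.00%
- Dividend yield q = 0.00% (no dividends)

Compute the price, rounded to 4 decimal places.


d1 = (ln(S/K) + (r - q + 0.5*sigma^2) * T) / (sigma * sqrt(T)) = 2.73718586
d2 = d1 - sigma * sqrt(T) = 2.70255178
exp(-rT) = 0.99916735; exp(-qT) = 1.00000000
P = K * exp(-rT) * N(-d2) - S_0 * exp(-qT) * N(-d1)
N(-d1) = 0.00309836; N(-d2) = 0.00344047
P = 22.4800 * 0.99916735 * 0.00344047 - 24.6800 * 1.00000000 * 0.00309836 = 0.0008

Answer: Price = 0.0008


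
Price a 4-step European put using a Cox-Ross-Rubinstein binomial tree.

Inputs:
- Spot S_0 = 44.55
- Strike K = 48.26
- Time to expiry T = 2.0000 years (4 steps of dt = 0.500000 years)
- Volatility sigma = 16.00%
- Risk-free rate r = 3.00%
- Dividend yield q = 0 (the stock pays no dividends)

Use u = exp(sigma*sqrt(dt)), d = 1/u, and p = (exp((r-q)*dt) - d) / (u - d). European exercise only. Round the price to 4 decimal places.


Answer: Price = V(0,0) = 4.6866

Derivation:
dt = T/N = 0.500000
u = exp(sigma*sqrt(dt)) = 1.119785; d = 1/u = 0.893028
p = (exp((r-q)*dt) - d) / (u - d) = 0.538395
Discount per step: exp(-r*dt) = 0.985112
Stock lattice S(k, i) with i counting down-moves:
  k=0: S(0,0) = 44.5500
  k=1: S(1,0) = 49.8864; S(1,1) = 39.7844
  k=2: S(2,0) = 55.8621; S(2,1) = 44.5500; S(2,2) = 35.5286
  k=3: S(3,0) = 62.5536; S(3,1) = 49.8864; S(3,2) = 39.7844; S(3,3) = 31.7280
  k=4: S(4,0) = 70.0466; S(4,1) = 55.8621; S(4,2) = 44.5500; S(4,3) = 35.5286; S(4,4) = 28.3340
Terminal payoffs V(N, i) = max(K - S_T, 0):
  V(4,0) = 0.000000; V(4,1) = 0.000000; V(4,2) = 3.710000; V(4,3) = 12.731401; V(4,4) = 19.925963
Backward induction: V(k, i) = exp(-r*dt) * [p * V(k+1, i) + (1-p) * V(k+1, i+1)].
  V(3,0) = exp(-r*dt) * [p*0.000000 + (1-p)*0.000000] = 0.000000
  V(3,1) = exp(-r*dt) * [p*0.000000 + (1-p)*3.710000] = 1.687060
  V(3,2) = exp(-r*dt) * [p*3.710000 + (1-p)*12.731401] = 7.757095
  V(3,3) = exp(-r*dt) * [p*12.731401 + (1-p)*19.925963] = 15.813460
  V(2,0) = exp(-r*dt) * [p*0.000000 + (1-p)*1.687060] = 0.767162
  V(2,1) = exp(-r*dt) * [p*1.687060 + (1-p)*7.757095] = 4.422188
  V(2,2) = exp(-r*dt) * [p*7.757095 + (1-p)*15.813460] = 11.305102
  V(1,0) = exp(-r*dt) * [p*0.767162 + (1-p)*4.422188] = 2.417802
  V(1,1) = exp(-r*dt) * [p*4.422188 + (1-p)*11.305102] = 7.486239
  V(0,0) = exp(-r*dt) * [p*2.417802 + (1-p)*7.486239] = 4.686591


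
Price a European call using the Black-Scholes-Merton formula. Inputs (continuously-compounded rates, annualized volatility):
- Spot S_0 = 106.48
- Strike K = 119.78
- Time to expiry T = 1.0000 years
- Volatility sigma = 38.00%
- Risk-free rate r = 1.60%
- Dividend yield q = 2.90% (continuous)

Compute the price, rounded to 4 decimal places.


d1 = (ln(S/K) + (r - q + 0.5*sigma^2) * T) / (sigma * sqrt(T)) = -0.15394619
d2 = d1 - sigma * sqrt(T) = -0.53394619
exp(-rT) = 0.98412732; exp(-qT) = 0.97141646
C = S_0 * exp(-qT) * N(d1) - K * exp(-rT) * N(d2)
N(d1) = 0.43882608; N(d2) = 0.29668938
C = 106.4800 * 0.97141646 * 0.43882608 - 119.7800 * 0.98412732 * 0.29668938 = 10.4172

Answer: Price = 10.4172


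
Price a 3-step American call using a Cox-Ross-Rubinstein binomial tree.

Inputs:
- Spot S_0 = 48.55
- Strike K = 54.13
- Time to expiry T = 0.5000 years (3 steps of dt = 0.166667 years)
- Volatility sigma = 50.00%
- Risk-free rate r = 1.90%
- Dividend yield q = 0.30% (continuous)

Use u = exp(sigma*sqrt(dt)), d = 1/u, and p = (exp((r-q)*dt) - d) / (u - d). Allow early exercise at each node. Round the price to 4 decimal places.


Answer: Price = V(0,0) = 5.1386

Derivation:
dt = T/N = 0.166667
u = exp(sigma*sqrt(dt)) = 1.226450; d = 1/u = 0.815361
p = (exp((r-q)*dt) - d) / (u - d) = 0.455641
Discount per step: exp(-r*dt) = 0.996838
Stock lattice S(k, i) with i counting down-moves:
  k=0: S(0,0) = 48.5500
  k=1: S(1,0) = 59.5442; S(1,1) = 39.5858
  k=2: S(2,0) = 73.0280; S(2,1) = 48.5500; S(2,2) = 32.2767
  k=3: S(3,0) = 89.5652; S(3,1) = 59.5442; S(3,2) = 39.5858; S(3,3) = 26.3172
Terminal payoffs V(N, i) = max(S_T - K, 0):
  V(3,0) = 35.435180; V(3,1) = 5.414167; V(3,2) = 0.000000; V(3,3) = 0.000000
Backward induction: V(k, i) = exp(-r*dt) * [p * V(k+1, i) + (1-p) * V(k+1, i+1)]; then take max(V_cont, immediate exercise) for American.
  V(2,0) = exp(-r*dt) * [p*35.435180 + (1-p)*5.414167] = 19.032603; exercise = 18.897968; V(2,0) = max -> 19.032603
  V(2,1) = exp(-r*dt) * [p*5.414167 + (1-p)*0.000000] = 2.459116; exercise = 0.000000; V(2,1) = max -> 2.459116
  V(2,2) = exp(-r*dt) * [p*0.000000 + (1-p)*0.000000] = 0.000000; exercise = 0.000000; V(2,2) = max -> 0.000000
  V(1,0) = exp(-r*dt) * [p*19.032603 + (1-p)*2.459116] = 9.979025; exercise = 5.414167; V(1,0) = max -> 9.979025
  V(1,1) = exp(-r*dt) * [p*2.459116 + (1-p)*0.000000] = 1.116931; exercise = 0.000000; V(1,1) = max -> 1.116931
  V(0,0) = exp(-r*dt) * [p*9.979025 + (1-p)*1.116931] = 5.138566; exercise = 0.000000; V(0,0) = max -> 5.138566


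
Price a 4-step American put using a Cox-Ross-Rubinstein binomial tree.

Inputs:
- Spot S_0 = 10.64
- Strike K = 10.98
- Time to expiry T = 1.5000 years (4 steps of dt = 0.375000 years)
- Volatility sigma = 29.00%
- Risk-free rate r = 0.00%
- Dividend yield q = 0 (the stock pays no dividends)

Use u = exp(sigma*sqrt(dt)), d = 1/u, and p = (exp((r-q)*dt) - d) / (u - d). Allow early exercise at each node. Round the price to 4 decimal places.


dt = T/N = 0.375000
u = exp(sigma*sqrt(dt)) = 1.194333; d = 1/u = 0.837287
p = (exp((r-q)*dt) - d) / (u - d) = 0.455719
Discount per step: exp(-r*dt) = 1.000000
Stock lattice S(k, i) with i counting down-moves:
  k=0: S(0,0) = 10.6400
  k=1: S(1,0) = 12.7077; S(1,1) = 8.9087
  k=2: S(2,0) = 15.1772; S(2,1) = 10.6400; S(2,2) = 7.4592
  k=3: S(3,0) = 18.1267; S(3,1) = 12.7077; S(3,2) = 8.9087; S(3,3) = 6.2455
  k=4: S(4,0) = 21.6493; S(4,1) = 15.1772; S(4,2) = 10.6400; S(4,3) = 7.4592; S(4,4) = 5.2293
Terminal payoffs V(N, i) = max(K - S_T, 0):
  V(4,0) = 0.000000; V(4,1) = 0.000000; V(4,2) = 0.340000; V(4,3) = 3.520828; V(4,4) = 5.750747
Backward induction: V(k, i) = exp(-r*dt) * [p * V(k+1, i) + (1-p) * V(k+1, i+1)]; then take max(V_cont, immediate exercise) for American.
  V(3,0) = exp(-r*dt) * [p*0.000000 + (1-p)*0.000000] = 0.000000; exercise = 0.000000; V(3,0) = max -> 0.000000
  V(3,1) = exp(-r*dt) * [p*0.000000 + (1-p)*0.340000] = 0.185055; exercise = 0.000000; V(3,1) = max -> 0.185055
  V(3,2) = exp(-r*dt) * [p*0.340000 + (1-p)*3.520828] = 2.071263; exercise = 2.071263; V(3,2) = max -> 2.071263
  V(3,3) = exp(-r*dt) * [p*3.520828 + (1-p)*5.750747] = 4.734530; exercise = 4.734530; V(3,3) = max -> 4.734530
  V(2,0) = exp(-r*dt) * [p*0.000000 + (1-p)*0.185055] = 0.100722; exercise = 0.000000; V(2,0) = max -> 0.100722
  V(2,1) = exp(-r*dt) * [p*0.185055 + (1-p)*2.071263] = 1.211682; exercise = 0.340000; V(2,1) = max -> 1.211682
  V(2,2) = exp(-r*dt) * [p*2.071263 + (1-p)*4.734530] = 3.520828; exercise = 3.520828; V(2,2) = max -> 3.520828
  V(1,0) = exp(-r*dt) * [p*0.100722 + (1-p)*1.211682] = 0.705396; exercise = 0.000000; V(1,0) = max -> 0.705396
  V(1,1) = exp(-r*dt) * [p*1.211682 + (1-p)*3.520828] = 2.468505; exercise = 2.071263; V(1,1) = max -> 2.468505
  V(0,0) = exp(-r*dt) * [p*0.705396 + (1-p)*2.468505] = 1.665022; exercise = 0.340000; V(0,0) = max -> 1.665022

Answer: Price = V(0,0) = 1.6650
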